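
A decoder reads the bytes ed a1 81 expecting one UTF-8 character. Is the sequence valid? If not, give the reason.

invalid (encodes a surrogate (U+D800–U+DFFF))

Structurally a 3-byte sequence; payload = 0xD841.
But 0xD841 is in U+D800–U+DFFF, the surrogate range. Surrogates are not Unicode scalar values and are forbidden in UTF-8.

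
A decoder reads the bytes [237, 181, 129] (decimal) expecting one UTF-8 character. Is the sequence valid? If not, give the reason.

Structurally a 3-byte sequence; payload = 0xDD41.
But 0xDD41 is in U+D800–U+DFFF, the surrogate range. Surrogates are not Unicode scalar values and are forbidden in UTF-8.

invalid (encodes a surrogate (U+D800–U+DFFF))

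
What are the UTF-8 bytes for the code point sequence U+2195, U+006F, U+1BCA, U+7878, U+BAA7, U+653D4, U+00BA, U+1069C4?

E2 86 95 6F E1 AF 8A E7 A1 B8 EB AA A7 F1 A5 8F 94 C2 BA F4 86 A7 84

U+2195: 3-byte form → E2 86 95.
U+006F: 1-byte form → 6F.
U+1BCA: 3-byte form → E1 AF 8A.
U+7878: 3-byte form → E7 A1 B8.
U+BAA7: 3-byte form → EB AA A7.
U+653D4: 4-byte form → F1 A5 8F 94.
U+00BA: 2-byte form → C2 BA.
U+1069C4: 4-byte form → F4 86 A7 84.
Concatenated (23 bytes): E2 86 95 6F E1 AF 8A E7 A1 B8 EB AA A7 F1 A5 8F 94 C2 BA F4 86 A7 84.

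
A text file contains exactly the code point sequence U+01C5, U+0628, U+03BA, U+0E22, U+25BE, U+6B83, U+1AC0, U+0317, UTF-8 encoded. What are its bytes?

U+01C5: 2-byte form → C7 85.
U+0628: 2-byte form → D8 A8.
U+03BA: 2-byte form → CE BA.
U+0E22: 3-byte form → E0 B8 A2.
U+25BE: 3-byte form → E2 96 BE.
U+6B83: 3-byte form → E6 AE 83.
U+1AC0: 3-byte form → E1 AB 80.
U+0317: 2-byte form → CC 97.
Concatenated (20 bytes): C7 85 D8 A8 CE BA E0 B8 A2 E2 96 BE E6 AE 83 E1 AB 80 CC 97.

C7 85 D8 A8 CE BA E0 B8 A2 E2 96 BE E6 AE 83 E1 AB 80 CC 97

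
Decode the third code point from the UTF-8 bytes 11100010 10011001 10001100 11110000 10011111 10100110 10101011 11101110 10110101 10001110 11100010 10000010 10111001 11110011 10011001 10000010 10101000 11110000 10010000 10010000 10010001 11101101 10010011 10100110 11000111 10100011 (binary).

Offset 0: leading byte 0xE2 = 11100010 → 3-byte char #1 = E2 99 8C.
Offset 3: leading byte 0xF0 = 11110000 → 4-byte char #2 = F0 9F A6 AB.
Offset 7: leading byte 0xEE = 11101110 → 3-byte char #3 = EE B5 8E.
Leading byte 0xEE = 11101110 matches 1110xxxx → 3-byte sequence.
Byte 1: 0xEE = 11101110, payload 1110 (4 bits).
Byte 2: 0xB5 = 10110101 (10xxxxxx ✓), payload 110101.
Byte 3: 0x8E = 10001110 (10xxxxxx ✓), payload 001110.
Concatenate: 1110110101001110 = 0xED4E (16 bits → U+ED4E).

U+ED4E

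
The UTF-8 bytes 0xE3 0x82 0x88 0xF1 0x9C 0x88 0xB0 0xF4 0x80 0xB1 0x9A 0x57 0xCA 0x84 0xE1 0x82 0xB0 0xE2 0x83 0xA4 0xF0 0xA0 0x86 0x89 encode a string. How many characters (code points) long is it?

Byte at offset 0: 0xE3 = 11100011 → 3-byte char (#1). Advance 3.
Byte at offset 3: 0xF1 = 11110001 → 4-byte char (#2). Advance 4.
Byte at offset 7: 0xF4 = 11110100 → 4-byte char (#3). Advance 4.
Byte at offset 11: 0x57 = 01010111 → 1-byte char (#4). Advance 1.
Byte at offset 12: 0xCA = 11001010 → 2-byte char (#5). Advance 2.
Byte at offset 14: 0xE1 = 11100001 → 3-byte char (#6). Advance 3.
Byte at offset 17: 0xE2 = 11100010 → 3-byte char (#7). Advance 3.
Byte at offset 20: 0xF0 = 11110000 → 4-byte char (#8). Advance 4.
Reached end at offset 24 after 8 code points.

8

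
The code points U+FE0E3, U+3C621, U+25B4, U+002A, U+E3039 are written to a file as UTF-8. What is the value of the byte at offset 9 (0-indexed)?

U+FE0E3 → 4-byte form F3 BE 83 A3 at offsets 0–3.
U+3C621 → 4-byte form F0 BC 98 A1 at offsets 4–7.
U+25B4 → 3-byte form E2 96 B4 at offsets 8–10.
Offset 9 falls in char 3's range; it's byte 2 of E2 96 B4 = 0x96.

0x96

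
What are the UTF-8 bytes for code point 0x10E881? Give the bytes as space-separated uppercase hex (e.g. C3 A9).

U+10E881 = 0x10E881 = 1108097 decimal. In range U+10000–U+10FFFF → 4-byte form: 11110xxx 10xxxxxx 10xxxxxx 10xxxxxx.
Binary (21 bits): 100001110100010000001.
Split 3+6+6+6: 100 | 001110 | 100010 | 000001.
Byte 1: 11110100 = 0xF4.
Byte 2: 10001110 = 0x8E.
Byte 3: 10100010 = 0xA2.
Byte 4: 10000001 = 0x81.

F4 8E A2 81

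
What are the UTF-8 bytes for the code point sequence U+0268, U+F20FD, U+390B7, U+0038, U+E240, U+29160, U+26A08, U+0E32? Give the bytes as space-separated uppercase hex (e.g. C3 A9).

C9 A8 F3 B2 83 BD F0 B9 82 B7 38 EE 89 80 F0 A9 85 A0 F0 A6 A8 88 E0 B8 B2

U+0268: 2-byte form → C9 A8.
U+F20FD: 4-byte form → F3 B2 83 BD.
U+390B7: 4-byte form → F0 B9 82 B7.
U+0038: 1-byte form → 38.
U+E240: 3-byte form → EE 89 80.
U+29160: 4-byte form → F0 A9 85 A0.
U+26A08: 4-byte form → F0 A6 A8 88.
U+0E32: 3-byte form → E0 B8 B2.
Concatenated (25 bytes): C9 A8 F3 B2 83 BD F0 B9 82 B7 38 EE 89 80 F0 A9 85 A0 F0 A6 A8 88 E0 B8 B2.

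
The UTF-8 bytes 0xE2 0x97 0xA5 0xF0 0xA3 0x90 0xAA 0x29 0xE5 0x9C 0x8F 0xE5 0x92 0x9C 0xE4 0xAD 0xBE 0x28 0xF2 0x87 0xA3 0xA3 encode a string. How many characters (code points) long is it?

8

Byte at offset 0: 0xE2 = 11100010 → 3-byte char (#1). Advance 3.
Byte at offset 3: 0xF0 = 11110000 → 4-byte char (#2). Advance 4.
Byte at offset 7: 0x29 = 00101001 → 1-byte char (#3). Advance 1.
Byte at offset 8: 0xE5 = 11100101 → 3-byte char (#4). Advance 3.
Byte at offset 11: 0xE5 = 11100101 → 3-byte char (#5). Advance 3.
Byte at offset 14: 0xE4 = 11100100 → 3-byte char (#6). Advance 3.
Byte at offset 17: 0x28 = 00101000 → 1-byte char (#7). Advance 1.
Byte at offset 18: 0xF2 = 11110010 → 4-byte char (#8). Advance 4.
Reached end at offset 22 after 8 code points.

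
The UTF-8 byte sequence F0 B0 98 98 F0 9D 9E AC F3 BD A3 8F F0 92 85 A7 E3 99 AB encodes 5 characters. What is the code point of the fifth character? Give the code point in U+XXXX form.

U+366B

Offset 0: leading byte 0xF0 = 11110000 → 4-byte char #1 = F0 B0 98 98.
Offset 4: leading byte 0xF0 = 11110000 → 4-byte char #2 = F0 9D 9E AC.
Offset 8: leading byte 0xF3 = 11110011 → 4-byte char #3 = F3 BD A3 8F.
Offset 12: leading byte 0xF0 = 11110000 → 4-byte char #4 = F0 92 85 A7.
Offset 16: leading byte 0xE3 = 11100011 → 3-byte char #5 = E3 99 AB.
Leading byte 0xE3 = 11100011 matches 1110xxxx → 3-byte sequence.
Byte 1: 0xE3 = 11100011, payload 0011 (4 bits).
Byte 2: 0x99 = 10011001 (10xxxxxx ✓), payload 011001.
Byte 3: 0xAB = 10101011 (10xxxxxx ✓), payload 101011.
Concatenate: 0011011001101011 = 0x366B (16 bits → U+366B).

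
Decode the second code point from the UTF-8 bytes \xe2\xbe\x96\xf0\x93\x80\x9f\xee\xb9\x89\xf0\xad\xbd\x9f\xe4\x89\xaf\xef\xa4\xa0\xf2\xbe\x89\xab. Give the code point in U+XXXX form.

U+1301F

Offset 0: leading byte 0xE2 = 11100010 → 3-byte char #1 = E2 BE 96.
Offset 3: leading byte 0xF0 = 11110000 → 4-byte char #2 = F0 93 80 9F.
Leading byte 0xF0 = 11110000 matches 11110xxx → 4-byte sequence.
Byte 1: 0xF0 = 11110000, payload 000 (3 bits).
Byte 2: 0x93 = 10010011 (10xxxxxx ✓), payload 010011.
Byte 3: 0x80 = 10000000 (10xxxxxx ✓), payload 000000.
Byte 4: 0x9F = 10011111 (10xxxxxx ✓), payload 011111.
Concatenate: 000010011000000011111 = 0x1301F (21 bits → U+1301F).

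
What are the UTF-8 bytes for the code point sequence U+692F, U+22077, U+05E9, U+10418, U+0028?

U+692F: 3-byte form → E6 A4 AF.
U+22077: 4-byte form → F0 A2 81 B7.
U+05E9: 2-byte form → D7 A9.
U+10418: 4-byte form → F0 90 90 98.
U+0028: 1-byte form → 28.
Concatenated (14 bytes): E6 A4 AF F0 A2 81 B7 D7 A9 F0 90 90 98 28.

E6 A4 AF F0 A2 81 B7 D7 A9 F0 90 90 98 28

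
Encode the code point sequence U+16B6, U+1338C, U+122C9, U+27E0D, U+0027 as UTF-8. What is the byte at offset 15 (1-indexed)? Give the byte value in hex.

0x8D

1-indexed offset 15 is 0-indexed offset 14.
U+16B6 → 3-byte form E1 9A B6 at offsets 0–2.
U+1338C → 4-byte form F0 93 8E 8C at offsets 3–6.
U+122C9 → 4-byte form F0 92 8B 89 at offsets 7–10.
U+27E0D → 4-byte form F0 A7 B8 8D at offsets 11–14.
Offset 14 falls in char 4's range; it's byte 4 of F0 A7 B8 8D = 0x8D.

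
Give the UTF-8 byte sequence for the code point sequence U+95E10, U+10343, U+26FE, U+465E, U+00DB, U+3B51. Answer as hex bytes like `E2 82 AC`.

F2 95 B8 90 F0 90 8D 83 E2 9B BE E4 99 9E C3 9B E3 AD 91

U+95E10: 4-byte form → F2 95 B8 90.
U+10343: 4-byte form → F0 90 8D 83.
U+26FE: 3-byte form → E2 9B BE.
U+465E: 3-byte form → E4 99 9E.
U+00DB: 2-byte form → C3 9B.
U+3B51: 3-byte form → E3 AD 91.
Concatenated (19 bytes): F2 95 B8 90 F0 90 8D 83 E2 9B BE E4 99 9E C3 9B E3 AD 91.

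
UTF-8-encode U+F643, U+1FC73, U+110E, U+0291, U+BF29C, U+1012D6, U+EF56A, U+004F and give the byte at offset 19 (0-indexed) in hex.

U+F643 → 3-byte form EF 99 83 at offsets 0–2.
U+1FC73 → 4-byte form F0 9F B1 B3 at offsets 3–6.
U+110E → 3-byte form E1 84 8E at offsets 7–9.
U+0291 → 2-byte form CA 91 at offsets 10–11.
U+BF29C → 4-byte form F2 BF 8A 9C at offsets 12–15.
U+1012D6 → 4-byte form F4 81 8B 96 at offsets 16–19.
Offset 19 falls in char 6's range; it's byte 4 of F4 81 8B 96 = 0x96.

0x96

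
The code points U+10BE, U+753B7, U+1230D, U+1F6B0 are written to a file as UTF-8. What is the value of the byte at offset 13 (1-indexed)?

0x9F

1-indexed offset 13 is 0-indexed offset 12.
U+10BE → 3-byte form E1 82 BE at offsets 0–2.
U+753B7 → 4-byte form F1 B5 8E B7 at offsets 3–6.
U+1230D → 4-byte form F0 92 8C 8D at offsets 7–10.
U+1F6B0 → 4-byte form F0 9F 9A B0 at offsets 11–14.
Offset 12 falls in char 4's range; it's byte 2 of F0 9F 9A B0 = 0x9F.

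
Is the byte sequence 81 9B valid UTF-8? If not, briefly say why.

invalid (continuation byte with no leading byte)

Byte 0x81 = 10000001 has the form 10xxxxxx — a continuation byte — but there is no preceding leading byte.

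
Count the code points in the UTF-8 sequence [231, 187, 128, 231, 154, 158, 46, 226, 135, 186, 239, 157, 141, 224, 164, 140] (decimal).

6

Byte at offset 0: 0xE7 = 11100111 → 3-byte char (#1). Advance 3.
Byte at offset 3: 0xE7 = 11100111 → 3-byte char (#2). Advance 3.
Byte at offset 6: 0x2E = 00101110 → 1-byte char (#3). Advance 1.
Byte at offset 7: 0xE2 = 11100010 → 3-byte char (#4). Advance 3.
Byte at offset 10: 0xEF = 11101111 → 3-byte char (#5). Advance 3.
Byte at offset 13: 0xE0 = 11100000 → 3-byte char (#6). Advance 3.
Reached end at offset 16 after 6 code points.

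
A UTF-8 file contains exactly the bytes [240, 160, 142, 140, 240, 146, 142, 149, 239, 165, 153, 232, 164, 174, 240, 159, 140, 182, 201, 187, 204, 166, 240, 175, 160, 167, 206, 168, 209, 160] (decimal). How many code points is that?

Byte at offset 0: 0xF0 = 11110000 → 4-byte char (#1). Advance 4.
Byte at offset 4: 0xF0 = 11110000 → 4-byte char (#2). Advance 4.
Byte at offset 8: 0xEF = 11101111 → 3-byte char (#3). Advance 3.
Byte at offset 11: 0xE8 = 11101000 → 3-byte char (#4). Advance 3.
Byte at offset 14: 0xF0 = 11110000 → 4-byte char (#5). Advance 4.
Byte at offset 18: 0xC9 = 11001001 → 2-byte char (#6). Advance 2.
Byte at offset 20: 0xCC = 11001100 → 2-byte char (#7). Advance 2.
Byte at offset 22: 0xF0 = 11110000 → 4-byte char (#8). Advance 4.
Byte at offset 26: 0xCE = 11001110 → 2-byte char (#9). Advance 2.
Byte at offset 28: 0xD1 = 11010001 → 2-byte char (#10). Advance 2.
Reached end at offset 30 after 10 code points.

10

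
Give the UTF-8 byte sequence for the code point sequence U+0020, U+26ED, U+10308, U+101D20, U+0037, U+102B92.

U+0020: 1-byte form → 20.
U+26ED: 3-byte form → E2 9B AD.
U+10308: 4-byte form → F0 90 8C 88.
U+101D20: 4-byte form → F4 81 B4 A0.
U+0037: 1-byte form → 37.
U+102B92: 4-byte form → F4 82 AE 92.
Concatenated (17 bytes): 20 E2 9B AD F0 90 8C 88 F4 81 B4 A0 37 F4 82 AE 92.

20 E2 9B AD F0 90 8C 88 F4 81 B4 A0 37 F4 82 AE 92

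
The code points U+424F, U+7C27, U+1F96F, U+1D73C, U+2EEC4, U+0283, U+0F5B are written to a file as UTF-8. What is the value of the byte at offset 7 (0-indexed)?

U+424F → 3-byte form E4 89 8F at offsets 0–2.
U+7C27 → 3-byte form E7 B0 A7 at offsets 3–5.
U+1F96F → 4-byte form F0 9F A5 AF at offsets 6–9.
Offset 7 falls in char 3's range; it's byte 2 of F0 9F A5 AF = 0x9F.

0x9F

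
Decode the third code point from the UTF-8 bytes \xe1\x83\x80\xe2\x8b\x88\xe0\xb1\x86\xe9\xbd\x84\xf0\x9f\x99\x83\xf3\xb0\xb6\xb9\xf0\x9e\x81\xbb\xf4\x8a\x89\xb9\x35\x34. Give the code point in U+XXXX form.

U+0C46

Offset 0: leading byte 0xE1 = 11100001 → 3-byte char #1 = E1 83 80.
Offset 3: leading byte 0xE2 = 11100010 → 3-byte char #2 = E2 8B 88.
Offset 6: leading byte 0xE0 = 11100000 → 3-byte char #3 = E0 B1 86.
Leading byte 0xE0 = 11100000 matches 1110xxxx → 3-byte sequence.
Byte 1: 0xE0 = 11100000, payload 0000 (4 bits).
Byte 2: 0xB1 = 10110001 (10xxxxxx ✓), payload 110001.
Byte 3: 0x86 = 10000110 (10xxxxxx ✓), payload 000110.
Concatenate: 0000110001000110 = 0xC46 (16 bits → U+0C46).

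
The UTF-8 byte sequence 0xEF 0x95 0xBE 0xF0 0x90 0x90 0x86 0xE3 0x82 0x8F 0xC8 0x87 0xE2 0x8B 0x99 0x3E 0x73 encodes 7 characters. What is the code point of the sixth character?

U+003E

Offset 0: leading byte 0xEF = 11101111 → 3-byte char #1 = EF 95 BE.
Offset 3: leading byte 0xF0 = 11110000 → 4-byte char #2 = F0 90 90 86.
Offset 7: leading byte 0xE3 = 11100011 → 3-byte char #3 = E3 82 8F.
Offset 10: leading byte 0xC8 = 11001000 → 2-byte char #4 = C8 87.
Offset 12: leading byte 0xE2 = 11100010 → 3-byte char #5 = E2 8B 99.
Offset 15: leading byte 0x3E = 00111110 → 1-byte char #6 = 3E.
Leading byte 0x3E = 00111110 matches 0xxxxxxx → 1-byte sequence.
Byte 1: 0x3E = 00111110, payload 0111110 (7 bits).
Concatenate: 0111110 = 0x3E (7 bits → U+003E).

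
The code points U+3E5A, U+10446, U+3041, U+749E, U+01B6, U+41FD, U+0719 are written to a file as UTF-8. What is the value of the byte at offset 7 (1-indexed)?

1-indexed offset 7 is 0-indexed offset 6.
U+3E5A → 3-byte form E3 B9 9A at offsets 0–2.
U+10446 → 4-byte form F0 90 91 86 at offsets 3–6.
Offset 6 falls in char 2's range; it's byte 4 of F0 90 91 86 = 0x86.

0x86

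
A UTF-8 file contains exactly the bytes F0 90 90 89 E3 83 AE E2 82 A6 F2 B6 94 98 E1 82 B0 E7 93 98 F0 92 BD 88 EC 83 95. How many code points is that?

Byte at offset 0: 0xF0 = 11110000 → 4-byte char (#1). Advance 4.
Byte at offset 4: 0xE3 = 11100011 → 3-byte char (#2). Advance 3.
Byte at offset 7: 0xE2 = 11100010 → 3-byte char (#3). Advance 3.
Byte at offset 10: 0xF2 = 11110010 → 4-byte char (#4). Advance 4.
Byte at offset 14: 0xE1 = 11100001 → 3-byte char (#5). Advance 3.
Byte at offset 17: 0xE7 = 11100111 → 3-byte char (#6). Advance 3.
Byte at offset 20: 0xF0 = 11110000 → 4-byte char (#7). Advance 4.
Byte at offset 24: 0xEC = 11101100 → 3-byte char (#8). Advance 3.
Reached end at offset 27 after 8 code points.

8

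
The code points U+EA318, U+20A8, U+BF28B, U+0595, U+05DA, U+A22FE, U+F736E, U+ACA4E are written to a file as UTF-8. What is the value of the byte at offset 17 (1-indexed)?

1-indexed offset 17 is 0-indexed offset 16.
U+EA318 → 4-byte form F3 AA 8C 98 at offsets 0–3.
U+20A8 → 3-byte form E2 82 A8 at offsets 4–6.
U+BF28B → 4-byte form F2 BF 8A 8B at offsets 7–10.
U+0595 → 2-byte form D6 95 at offsets 11–12.
U+05DA → 2-byte form D7 9A at offsets 13–14.
U+A22FE → 4-byte form F2 A2 8B BE at offsets 15–18.
Offset 16 falls in char 6's range; it's byte 2 of F2 A2 8B BE = 0xA2.

0xA2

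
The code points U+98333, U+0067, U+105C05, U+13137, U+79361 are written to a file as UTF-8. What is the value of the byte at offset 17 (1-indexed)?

0xA1

1-indexed offset 17 is 0-indexed offset 16.
U+98333 → 4-byte form F2 98 8C B3 at offsets 0–3.
U+0067 → 1-byte form 67 at offsets 4–4.
U+105C05 → 4-byte form F4 85 B0 85 at offsets 5–8.
U+13137 → 4-byte form F0 93 84 B7 at offsets 9–12.
U+79361 → 4-byte form F1 B9 8D A1 at offsets 13–16.
Offset 16 falls in char 5's range; it's byte 4 of F1 B9 8D A1 = 0xA1.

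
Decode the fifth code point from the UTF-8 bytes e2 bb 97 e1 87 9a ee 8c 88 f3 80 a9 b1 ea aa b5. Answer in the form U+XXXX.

U+AAB5

Offset 0: leading byte 0xE2 = 11100010 → 3-byte char #1 = E2 BB 97.
Offset 3: leading byte 0xE1 = 11100001 → 3-byte char #2 = E1 87 9A.
Offset 6: leading byte 0xEE = 11101110 → 3-byte char #3 = EE 8C 88.
Offset 9: leading byte 0xF3 = 11110011 → 4-byte char #4 = F3 80 A9 B1.
Offset 13: leading byte 0xEA = 11101010 → 3-byte char #5 = EA AA B5.
Leading byte 0xEA = 11101010 matches 1110xxxx → 3-byte sequence.
Byte 1: 0xEA = 11101010, payload 1010 (4 bits).
Byte 2: 0xAA = 10101010 (10xxxxxx ✓), payload 101010.
Byte 3: 0xB5 = 10110101 (10xxxxxx ✓), payload 110101.
Concatenate: 1010101010110101 = 0xAAB5 (16 bits → U+AAB5).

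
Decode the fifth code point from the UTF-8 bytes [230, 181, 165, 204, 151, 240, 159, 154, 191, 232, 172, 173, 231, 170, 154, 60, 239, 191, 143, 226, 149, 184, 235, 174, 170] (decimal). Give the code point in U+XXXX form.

Offset 0: leading byte 0xE6 = 11100110 → 3-byte char #1 = E6 B5 A5.
Offset 3: leading byte 0xCC = 11001100 → 2-byte char #2 = CC 97.
Offset 5: leading byte 0xF0 = 11110000 → 4-byte char #3 = F0 9F 9A BF.
Offset 9: leading byte 0xE8 = 11101000 → 3-byte char #4 = E8 AC AD.
Offset 12: leading byte 0xE7 = 11100111 → 3-byte char #5 = E7 AA 9A.
Leading byte 0xE7 = 11100111 matches 1110xxxx → 3-byte sequence.
Byte 1: 0xE7 = 11100111, payload 0111 (4 bits).
Byte 2: 0xAA = 10101010 (10xxxxxx ✓), payload 101010.
Byte 3: 0x9A = 10011010 (10xxxxxx ✓), payload 011010.
Concatenate: 0111101010011010 = 0x7A9A (16 bits → U+7A9A).

U+7A9A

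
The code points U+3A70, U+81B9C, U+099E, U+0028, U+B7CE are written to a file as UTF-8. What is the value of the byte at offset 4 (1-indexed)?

0xF2

1-indexed offset 4 is 0-indexed offset 3.
U+3A70 → 3-byte form E3 A9 B0 at offsets 0–2.
U+81B9C → 4-byte form F2 81 AE 9C at offsets 3–6.
Offset 3 falls in char 2's range; it's byte 1 of F2 81 AE 9C = 0xF2.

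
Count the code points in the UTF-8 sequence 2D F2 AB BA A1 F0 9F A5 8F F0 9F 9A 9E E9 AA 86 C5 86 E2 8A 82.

7

Byte at offset 0: 0x2D = 00101101 → 1-byte char (#1). Advance 1.
Byte at offset 1: 0xF2 = 11110010 → 4-byte char (#2). Advance 4.
Byte at offset 5: 0xF0 = 11110000 → 4-byte char (#3). Advance 4.
Byte at offset 9: 0xF0 = 11110000 → 4-byte char (#4). Advance 4.
Byte at offset 13: 0xE9 = 11101001 → 3-byte char (#5). Advance 3.
Byte at offset 16: 0xC5 = 11000101 → 2-byte char (#6). Advance 2.
Byte at offset 18: 0xE2 = 11100010 → 3-byte char (#7). Advance 3.
Reached end at offset 21 after 7 code points.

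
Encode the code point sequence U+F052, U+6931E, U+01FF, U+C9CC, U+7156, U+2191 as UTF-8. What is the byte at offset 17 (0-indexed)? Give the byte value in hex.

0x91

U+F052 → 3-byte form EF 81 92 at offsets 0–2.
U+6931E → 4-byte form F1 A9 8C 9E at offsets 3–6.
U+01FF → 2-byte form C7 BF at offsets 7–8.
U+C9CC → 3-byte form EC A7 8C at offsets 9–11.
U+7156 → 3-byte form E7 85 96 at offsets 12–14.
U+2191 → 3-byte form E2 86 91 at offsets 15–17.
Offset 17 falls in char 6's range; it's byte 3 of E2 86 91 = 0x91.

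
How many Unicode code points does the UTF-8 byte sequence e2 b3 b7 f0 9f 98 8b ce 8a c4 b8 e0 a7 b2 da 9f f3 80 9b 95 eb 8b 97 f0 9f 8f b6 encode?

9

Byte at offset 0: 0xE2 = 11100010 → 3-byte char (#1). Advance 3.
Byte at offset 3: 0xF0 = 11110000 → 4-byte char (#2). Advance 4.
Byte at offset 7: 0xCE = 11001110 → 2-byte char (#3). Advance 2.
Byte at offset 9: 0xC4 = 11000100 → 2-byte char (#4). Advance 2.
Byte at offset 11: 0xE0 = 11100000 → 3-byte char (#5). Advance 3.
Byte at offset 14: 0xDA = 11011010 → 2-byte char (#6). Advance 2.
Byte at offset 16: 0xF3 = 11110011 → 4-byte char (#7). Advance 4.
Byte at offset 20: 0xEB = 11101011 → 3-byte char (#8). Advance 3.
Byte at offset 23: 0xF0 = 11110000 → 4-byte char (#9). Advance 4.
Reached end at offset 27 after 9 code points.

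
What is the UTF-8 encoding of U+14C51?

U+14C51 = 0x14C51 = 85073 decimal. In range U+10000–U+10FFFF → 4-byte form: 11110xxx 10xxxxxx 10xxxxxx 10xxxxxx.
Binary (21 bits): 000010100110001010001.
Split 3+6+6+6: 000 | 010100 | 110001 | 010001.
Byte 1: 11110000 = 0xF0.
Byte 2: 10010100 = 0x94.
Byte 3: 10110001 = 0xB1.
Byte 4: 10010001 = 0x91.

F0 94 B1 91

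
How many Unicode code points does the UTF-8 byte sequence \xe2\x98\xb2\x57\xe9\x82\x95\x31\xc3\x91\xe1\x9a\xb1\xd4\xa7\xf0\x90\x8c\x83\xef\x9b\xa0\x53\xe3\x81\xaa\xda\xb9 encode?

12

Byte at offset 0: 0xE2 = 11100010 → 3-byte char (#1). Advance 3.
Byte at offset 3: 0x57 = 01010111 → 1-byte char (#2). Advance 1.
Byte at offset 4: 0xE9 = 11101001 → 3-byte char (#3). Advance 3.
Byte at offset 7: 0x31 = 00110001 → 1-byte char (#4). Advance 1.
Byte at offset 8: 0xC3 = 11000011 → 2-byte char (#5). Advance 2.
Byte at offset 10: 0xE1 = 11100001 → 3-byte char (#6). Advance 3.
Byte at offset 13: 0xD4 = 11010100 → 2-byte char (#7). Advance 2.
Byte at offset 15: 0xF0 = 11110000 → 4-byte char (#8). Advance 4.
Byte at offset 19: 0xEF = 11101111 → 3-byte char (#9). Advance 3.
Byte at offset 22: 0x53 = 01010011 → 1-byte char (#10). Advance 1.
Byte at offset 23: 0xE3 = 11100011 → 3-byte char (#11). Advance 3.
Byte at offset 26: 0xDA = 11011010 → 2-byte char (#12). Advance 2.
Reached end at offset 28 after 12 code points.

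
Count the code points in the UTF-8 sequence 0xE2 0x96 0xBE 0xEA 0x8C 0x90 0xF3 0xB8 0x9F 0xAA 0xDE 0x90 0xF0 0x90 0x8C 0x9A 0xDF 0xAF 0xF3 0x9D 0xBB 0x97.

7

Byte at offset 0: 0xE2 = 11100010 → 3-byte char (#1). Advance 3.
Byte at offset 3: 0xEA = 11101010 → 3-byte char (#2). Advance 3.
Byte at offset 6: 0xF3 = 11110011 → 4-byte char (#3). Advance 4.
Byte at offset 10: 0xDE = 11011110 → 2-byte char (#4). Advance 2.
Byte at offset 12: 0xF0 = 11110000 → 4-byte char (#5). Advance 4.
Byte at offset 16: 0xDF = 11011111 → 2-byte char (#6). Advance 2.
Byte at offset 18: 0xF3 = 11110011 → 4-byte char (#7). Advance 4.
Reached end at offset 22 after 7 code points.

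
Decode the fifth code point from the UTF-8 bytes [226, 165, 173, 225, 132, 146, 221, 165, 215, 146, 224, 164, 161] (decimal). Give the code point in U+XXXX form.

Offset 0: leading byte 0xE2 = 11100010 → 3-byte char #1 = E2 A5 AD.
Offset 3: leading byte 0xE1 = 11100001 → 3-byte char #2 = E1 84 92.
Offset 6: leading byte 0xDD = 11011101 → 2-byte char #3 = DD A5.
Offset 8: leading byte 0xD7 = 11010111 → 2-byte char #4 = D7 92.
Offset 10: leading byte 0xE0 = 11100000 → 3-byte char #5 = E0 A4 A1.
Leading byte 0xE0 = 11100000 matches 1110xxxx → 3-byte sequence.
Byte 1: 0xE0 = 11100000, payload 0000 (4 bits).
Byte 2: 0xA4 = 10100100 (10xxxxxx ✓), payload 100100.
Byte 3: 0xA1 = 10100001 (10xxxxxx ✓), payload 100001.
Concatenate: 0000100100100001 = 0x921 (16 bits → U+0921).

U+0921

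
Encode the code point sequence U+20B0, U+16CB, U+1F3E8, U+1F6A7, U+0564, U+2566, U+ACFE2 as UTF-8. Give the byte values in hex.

E2 82 B0 E1 9B 8B F0 9F 8F A8 F0 9F 9A A7 D5 A4 E2 95 A6 F2 AC BF A2

U+20B0: 3-byte form → E2 82 B0.
U+16CB: 3-byte form → E1 9B 8B.
U+1F3E8: 4-byte form → F0 9F 8F A8.
U+1F6A7: 4-byte form → F0 9F 9A A7.
U+0564: 2-byte form → D5 A4.
U+2566: 3-byte form → E2 95 A6.
U+ACFE2: 4-byte form → F2 AC BF A2.
Concatenated (23 bytes): E2 82 B0 E1 9B 8B F0 9F 8F A8 F0 9F 9A A7 D5 A4 E2 95 A6 F2 AC BF A2.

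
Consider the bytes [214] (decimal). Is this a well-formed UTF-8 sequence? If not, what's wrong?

invalid (sequence truncated)

Leading byte 0xD6 = 11010110 → 2-byte form, but only 1 byte is present.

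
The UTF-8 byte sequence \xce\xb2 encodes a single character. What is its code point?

U+03B2

Leading byte 0xCE = 11001110 matches 110xxxxx → 2-byte sequence.
Byte 1: 0xCE = 11001110, payload 01110 (5 bits).
Byte 2: 0xB2 = 10110010 (10xxxxxx ✓), payload 110010.
Concatenate: 01110110010 = 0x3B2 (11 bits → U+03B2).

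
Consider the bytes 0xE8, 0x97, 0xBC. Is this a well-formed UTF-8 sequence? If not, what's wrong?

Leading byte 0xE8 = 11101000 → 3-byte form.
Continuation bytes 0x97=10010111, 0xBC=10111100 all match 10xxxxxx.
Decoded value 0x85FC is ≥ 0x800 (shortest form) and not a surrogate.

valid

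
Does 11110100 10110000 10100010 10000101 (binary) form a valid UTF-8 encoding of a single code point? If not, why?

Leading byte 0xF4 = 11110100 → 4-byte form.
Payload = 0x130885, which exceeds U+10FFFF, the maximum Unicode code point. (Leading bytes F5–FF, or F4 followed by ≥ 0x90, are invalid.)

invalid (encodes a value above U+10FFFF)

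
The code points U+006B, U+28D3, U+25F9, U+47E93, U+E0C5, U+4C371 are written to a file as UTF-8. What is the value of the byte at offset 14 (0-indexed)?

U+006B → 1-byte form 6B at offsets 0–0.
U+28D3 → 3-byte form E2 A3 93 at offsets 1–3.
U+25F9 → 3-byte form E2 97 B9 at offsets 4–6.
U+47E93 → 4-byte form F1 87 BA 93 at offsets 7–10.
U+E0C5 → 3-byte form EE 83 85 at offsets 11–13.
U+4C371 → 4-byte form F1 8C 8D B1 at offsets 14–17.
Offset 14 falls in char 6's range; it's byte 1 of F1 8C 8D B1 = 0xF1.

0xF1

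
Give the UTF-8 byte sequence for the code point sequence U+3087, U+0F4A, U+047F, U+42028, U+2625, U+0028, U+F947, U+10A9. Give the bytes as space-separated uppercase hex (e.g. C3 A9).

U+3087: 3-byte form → E3 82 87.
U+0F4A: 3-byte form → E0 BD 8A.
U+047F: 2-byte form → D1 BF.
U+42028: 4-byte form → F1 82 80 A8.
U+2625: 3-byte form → E2 98 A5.
U+0028: 1-byte form → 28.
U+F947: 3-byte form → EF A5 87.
U+10A9: 3-byte form → E1 82 A9.
Concatenated (22 bytes): E3 82 87 E0 BD 8A D1 BF F1 82 80 A8 E2 98 A5 28 EF A5 87 E1 82 A9.

E3 82 87 E0 BD 8A D1 BF F1 82 80 A8 E2 98 A5 28 EF A5 87 E1 82 A9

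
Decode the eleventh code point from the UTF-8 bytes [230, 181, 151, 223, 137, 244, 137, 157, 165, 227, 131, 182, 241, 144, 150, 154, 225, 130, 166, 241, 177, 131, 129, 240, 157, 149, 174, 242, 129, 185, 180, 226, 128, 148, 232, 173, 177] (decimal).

Offset 0: leading byte 0xE6 = 11100110 → 3-byte char #1 = E6 B5 97.
Offset 3: leading byte 0xDF = 11011111 → 2-byte char #2 = DF 89.
Offset 5: leading byte 0xF4 = 11110100 → 4-byte char #3 = F4 89 9D A5.
Offset 9: leading byte 0xE3 = 11100011 → 3-byte char #4 = E3 83 B6.
Offset 12: leading byte 0xF1 = 11110001 → 4-byte char #5 = F1 90 96 9A.
Offset 16: leading byte 0xE1 = 11100001 → 3-byte char #6 = E1 82 A6.
Offset 19: leading byte 0xF1 = 11110001 → 4-byte char #7 = F1 B1 83 81.
Offset 23: leading byte 0xF0 = 11110000 → 4-byte char #8 = F0 9D 95 AE.
Offset 27: leading byte 0xF2 = 11110010 → 4-byte char #9 = F2 81 B9 B4.
Offset 31: leading byte 0xE2 = 11100010 → 3-byte char #10 = E2 80 94.
Offset 34: leading byte 0xE8 = 11101000 → 3-byte char #11 = E8 AD B1.
Leading byte 0xE8 = 11101000 matches 1110xxxx → 3-byte sequence.
Byte 1: 0xE8 = 11101000, payload 1000 (4 bits).
Byte 2: 0xAD = 10101101 (10xxxxxx ✓), payload 101101.
Byte 3: 0xB1 = 10110001 (10xxxxxx ✓), payload 110001.
Concatenate: 1000101101110001 = 0x8B71 (16 bits → U+8B71).

U+8B71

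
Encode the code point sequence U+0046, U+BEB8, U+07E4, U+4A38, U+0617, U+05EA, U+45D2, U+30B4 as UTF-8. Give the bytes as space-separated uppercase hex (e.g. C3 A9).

46 EB BA B8 DF A4 E4 A8 B8 D8 97 D7 AA E4 97 92 E3 82 B4

U+0046: 1-byte form → 46.
U+BEB8: 3-byte form → EB BA B8.
U+07E4: 2-byte form → DF A4.
U+4A38: 3-byte form → E4 A8 B8.
U+0617: 2-byte form → D8 97.
U+05EA: 2-byte form → D7 AA.
U+45D2: 3-byte form → E4 97 92.
U+30B4: 3-byte form → E3 82 B4.
Concatenated (19 bytes): 46 EB BA B8 DF A4 E4 A8 B8 D8 97 D7 AA E4 97 92 E3 82 B4.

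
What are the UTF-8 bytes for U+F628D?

F3 B6 8A 8D

U+F628D = 0xF628D = 1008269 decimal. In range U+10000–U+10FFFF → 4-byte form: 11110xxx 10xxxxxx 10xxxxxx 10xxxxxx.
Binary (21 bits): 011110110001010001101.
Split 3+6+6+6: 011 | 110110 | 001010 | 001101.
Byte 1: 11110011 = 0xF3.
Byte 2: 10110110 = 0xB6.
Byte 3: 10001010 = 0x8A.
Byte 4: 10001101 = 0x8D.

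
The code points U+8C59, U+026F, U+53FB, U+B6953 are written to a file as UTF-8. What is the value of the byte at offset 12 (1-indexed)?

0x93

1-indexed offset 12 is 0-indexed offset 11.
U+8C59 → 3-byte form E8 B1 99 at offsets 0–2.
U+026F → 2-byte form C9 AF at offsets 3–4.
U+53FB → 3-byte form E5 8F BB at offsets 5–7.
U+B6953 → 4-byte form F2 B6 A5 93 at offsets 8–11.
Offset 11 falls in char 4's range; it's byte 4 of F2 B6 A5 93 = 0x93.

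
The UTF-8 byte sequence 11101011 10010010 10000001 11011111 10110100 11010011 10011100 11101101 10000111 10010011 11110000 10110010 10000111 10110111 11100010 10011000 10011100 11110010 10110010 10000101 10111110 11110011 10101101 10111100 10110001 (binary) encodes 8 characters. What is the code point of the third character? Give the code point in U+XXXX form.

U+04DC

Offset 0: leading byte 0xEB = 11101011 → 3-byte char #1 = EB 92 81.
Offset 3: leading byte 0xDF = 11011111 → 2-byte char #2 = DF B4.
Offset 5: leading byte 0xD3 = 11010011 → 2-byte char #3 = D3 9C.
Leading byte 0xD3 = 11010011 matches 110xxxxx → 2-byte sequence.
Byte 1: 0xD3 = 11010011, payload 10011 (5 bits).
Byte 2: 0x9C = 10011100 (10xxxxxx ✓), payload 011100.
Concatenate: 10011011100 = 0x4DC (11 bits → U+04DC).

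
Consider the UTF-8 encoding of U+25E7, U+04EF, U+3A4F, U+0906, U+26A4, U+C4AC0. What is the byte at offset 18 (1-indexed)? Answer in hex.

0x80

1-indexed offset 18 is 0-indexed offset 17.
U+25E7 → 3-byte form E2 97 A7 at offsets 0–2.
U+04EF → 2-byte form D3 AF at offsets 3–4.
U+3A4F → 3-byte form E3 A9 8F at offsets 5–7.
U+0906 → 3-byte form E0 A4 86 at offsets 8–10.
U+26A4 → 3-byte form E2 9A A4 at offsets 11–13.
U+C4AC0 → 4-byte form F3 84 AB 80 at offsets 14–17.
Offset 17 falls in char 6's range; it's byte 4 of F3 84 AB 80 = 0x80.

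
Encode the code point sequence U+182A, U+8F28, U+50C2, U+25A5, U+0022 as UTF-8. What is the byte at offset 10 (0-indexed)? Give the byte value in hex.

U+182A → 3-byte form E1 A0 AA at offsets 0–2.
U+8F28 → 3-byte form E8 BC A8 at offsets 3–5.
U+50C2 → 3-byte form E5 83 82 at offsets 6–8.
U+25A5 → 3-byte form E2 96 A5 at offsets 9–11.
Offset 10 falls in char 4's range; it's byte 2 of E2 96 A5 = 0x96.

0x96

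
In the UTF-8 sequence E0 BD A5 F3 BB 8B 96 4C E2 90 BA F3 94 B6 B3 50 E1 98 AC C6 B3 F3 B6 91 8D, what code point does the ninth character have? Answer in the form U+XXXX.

U+F644D

Offset 0: leading byte 0xE0 = 11100000 → 3-byte char #1 = E0 BD A5.
Offset 3: leading byte 0xF3 = 11110011 → 4-byte char #2 = F3 BB 8B 96.
Offset 7: leading byte 0x4C = 01001100 → 1-byte char #3 = 4C.
Offset 8: leading byte 0xE2 = 11100010 → 3-byte char #4 = E2 90 BA.
Offset 11: leading byte 0xF3 = 11110011 → 4-byte char #5 = F3 94 B6 B3.
Offset 15: leading byte 0x50 = 01010000 → 1-byte char #6 = 50.
Offset 16: leading byte 0xE1 = 11100001 → 3-byte char #7 = E1 98 AC.
Offset 19: leading byte 0xC6 = 11000110 → 2-byte char #8 = C6 B3.
Offset 21: leading byte 0xF3 = 11110011 → 4-byte char #9 = F3 B6 91 8D.
Leading byte 0xF3 = 11110011 matches 11110xxx → 4-byte sequence.
Byte 1: 0xF3 = 11110011, payload 011 (3 bits).
Byte 2: 0xB6 = 10110110 (10xxxxxx ✓), payload 110110.
Byte 3: 0x91 = 10010001 (10xxxxxx ✓), payload 010001.
Byte 4: 0x8D = 10001101 (10xxxxxx ✓), payload 001101.
Concatenate: 011110110010001001101 = 0xF644D (21 bits → U+F644D).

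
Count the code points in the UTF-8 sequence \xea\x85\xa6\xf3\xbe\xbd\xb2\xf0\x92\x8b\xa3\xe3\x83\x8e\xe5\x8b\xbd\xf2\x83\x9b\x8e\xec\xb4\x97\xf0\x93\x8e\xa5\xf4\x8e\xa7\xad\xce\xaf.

10

Byte at offset 0: 0xEA = 11101010 → 3-byte char (#1). Advance 3.
Byte at offset 3: 0xF3 = 11110011 → 4-byte char (#2). Advance 4.
Byte at offset 7: 0xF0 = 11110000 → 4-byte char (#3). Advance 4.
Byte at offset 11: 0xE3 = 11100011 → 3-byte char (#4). Advance 3.
Byte at offset 14: 0xE5 = 11100101 → 3-byte char (#5). Advance 3.
Byte at offset 17: 0xF2 = 11110010 → 4-byte char (#6). Advance 4.
Byte at offset 21: 0xEC = 11101100 → 3-byte char (#7). Advance 3.
Byte at offset 24: 0xF0 = 11110000 → 4-byte char (#8). Advance 4.
Byte at offset 28: 0xF4 = 11110100 → 4-byte char (#9). Advance 4.
Byte at offset 32: 0xCE = 11001110 → 2-byte char (#10). Advance 2.
Reached end at offset 34 after 10 code points.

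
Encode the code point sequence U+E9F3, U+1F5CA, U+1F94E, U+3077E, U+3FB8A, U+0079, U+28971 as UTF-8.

EE A7 B3 F0 9F 97 8A F0 9F A5 8E F0 B0 9D BE F0 BF AE 8A 79 F0 A8 A5 B1

U+E9F3: 3-byte form → EE A7 B3.
U+1F5CA: 4-byte form → F0 9F 97 8A.
U+1F94E: 4-byte form → F0 9F A5 8E.
U+3077E: 4-byte form → F0 B0 9D BE.
U+3FB8A: 4-byte form → F0 BF AE 8A.
U+0079: 1-byte form → 79.
U+28971: 4-byte form → F0 A8 A5 B1.
Concatenated (24 bytes): EE A7 B3 F0 9F 97 8A F0 9F A5 8E F0 B0 9D BE F0 BF AE 8A 79 F0 A8 A5 B1.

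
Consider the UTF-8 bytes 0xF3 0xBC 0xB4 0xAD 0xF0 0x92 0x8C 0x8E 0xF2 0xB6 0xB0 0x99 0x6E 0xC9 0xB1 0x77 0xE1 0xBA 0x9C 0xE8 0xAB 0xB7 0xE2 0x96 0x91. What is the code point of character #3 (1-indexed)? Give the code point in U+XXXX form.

Offset 0: leading byte 0xF3 = 11110011 → 4-byte char #1 = F3 BC B4 AD.
Offset 4: leading byte 0xF0 = 11110000 → 4-byte char #2 = F0 92 8C 8E.
Offset 8: leading byte 0xF2 = 11110010 → 4-byte char #3 = F2 B6 B0 99.
Leading byte 0xF2 = 11110010 matches 11110xxx → 4-byte sequence.
Byte 1: 0xF2 = 11110010, payload 010 (3 bits).
Byte 2: 0xB6 = 10110110 (10xxxxxx ✓), payload 110110.
Byte 3: 0xB0 = 10110000 (10xxxxxx ✓), payload 110000.
Byte 4: 0x99 = 10011001 (10xxxxxx ✓), payload 011001.
Concatenate: 010110110110000011001 = 0xB6C19 (21 bits → U+B6C19).

U+B6C19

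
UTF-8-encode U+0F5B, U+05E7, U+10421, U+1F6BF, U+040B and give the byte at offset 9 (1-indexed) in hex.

0xA1

1-indexed offset 9 is 0-indexed offset 8.
U+0F5B → 3-byte form E0 BD 9B at offsets 0–2.
U+05E7 → 2-byte form D7 A7 at offsets 3–4.
U+10421 → 4-byte form F0 90 90 A1 at offsets 5–8.
Offset 8 falls in char 3's range; it's byte 4 of F0 90 90 A1 = 0xA1.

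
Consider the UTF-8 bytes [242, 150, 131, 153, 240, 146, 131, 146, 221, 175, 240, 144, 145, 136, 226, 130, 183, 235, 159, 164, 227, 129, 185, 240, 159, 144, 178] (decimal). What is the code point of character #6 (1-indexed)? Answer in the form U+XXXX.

Offset 0: leading byte 0xF2 = 11110010 → 4-byte char #1 = F2 96 83 99.
Offset 4: leading byte 0xF0 = 11110000 → 4-byte char #2 = F0 92 83 92.
Offset 8: leading byte 0xDD = 11011101 → 2-byte char #3 = DD AF.
Offset 10: leading byte 0xF0 = 11110000 → 4-byte char #4 = F0 90 91 88.
Offset 14: leading byte 0xE2 = 11100010 → 3-byte char #5 = E2 82 B7.
Offset 17: leading byte 0xEB = 11101011 → 3-byte char #6 = EB 9F A4.
Leading byte 0xEB = 11101011 matches 1110xxxx → 3-byte sequence.
Byte 1: 0xEB = 11101011, payload 1011 (4 bits).
Byte 2: 0x9F = 10011111 (10xxxxxx ✓), payload 011111.
Byte 3: 0xA4 = 10100100 (10xxxxxx ✓), payload 100100.
Concatenate: 1011011111100100 = 0xB7E4 (16 bits → U+B7E4).

U+B7E4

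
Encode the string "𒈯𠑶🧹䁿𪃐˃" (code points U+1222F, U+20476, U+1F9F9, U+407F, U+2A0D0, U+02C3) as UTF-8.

U+1222F: 4-byte form → F0 92 88 AF.
U+20476: 4-byte form → F0 A0 91 B6.
U+1F9F9: 4-byte form → F0 9F A7 B9.
U+407F: 3-byte form → E4 81 BF.
U+2A0D0: 4-byte form → F0 AA 83 90.
U+02C3: 2-byte form → CB 83.
Concatenated (21 bytes): F0 92 88 AF F0 A0 91 B6 F0 9F A7 B9 E4 81 BF F0 AA 83 90 CB 83.

F0 92 88 AF F0 A0 91 B6 F0 9F A7 B9 E4 81 BF F0 AA 83 90 CB 83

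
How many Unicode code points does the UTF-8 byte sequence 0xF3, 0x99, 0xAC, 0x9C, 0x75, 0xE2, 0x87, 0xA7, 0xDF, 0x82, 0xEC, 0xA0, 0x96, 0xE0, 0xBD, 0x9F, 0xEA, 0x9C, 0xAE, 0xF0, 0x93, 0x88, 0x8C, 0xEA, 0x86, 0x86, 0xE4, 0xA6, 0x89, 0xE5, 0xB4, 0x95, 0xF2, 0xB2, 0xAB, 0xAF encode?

Byte at offset 0: 0xF3 = 11110011 → 4-byte char (#1). Advance 4.
Byte at offset 4: 0x75 = 01110101 → 1-byte char (#2). Advance 1.
Byte at offset 5: 0xE2 = 11100010 → 3-byte char (#3). Advance 3.
Byte at offset 8: 0xDF = 11011111 → 2-byte char (#4). Advance 2.
Byte at offset 10: 0xEC = 11101100 → 3-byte char (#5). Advance 3.
Byte at offset 13: 0xE0 = 11100000 → 3-byte char (#6). Advance 3.
Byte at offset 16: 0xEA = 11101010 → 3-byte char (#7). Advance 3.
Byte at offset 19: 0xF0 = 11110000 → 4-byte char (#8). Advance 4.
Byte at offset 23: 0xEA = 11101010 → 3-byte char (#9). Advance 3.
Byte at offset 26: 0xE4 = 11100100 → 3-byte char (#10). Advance 3.
Byte at offset 29: 0xE5 = 11100101 → 3-byte char (#11). Advance 3.
Byte at offset 32: 0xF2 = 11110010 → 4-byte char (#12). Advance 4.
Reached end at offset 36 after 12 code points.

12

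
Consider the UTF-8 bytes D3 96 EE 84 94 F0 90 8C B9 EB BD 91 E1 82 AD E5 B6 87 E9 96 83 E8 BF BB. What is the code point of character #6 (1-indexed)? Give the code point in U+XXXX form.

Offset 0: leading byte 0xD3 = 11010011 → 2-byte char #1 = D3 96.
Offset 2: leading byte 0xEE = 11101110 → 3-byte char #2 = EE 84 94.
Offset 5: leading byte 0xF0 = 11110000 → 4-byte char #3 = F0 90 8C B9.
Offset 9: leading byte 0xEB = 11101011 → 3-byte char #4 = EB BD 91.
Offset 12: leading byte 0xE1 = 11100001 → 3-byte char #5 = E1 82 AD.
Offset 15: leading byte 0xE5 = 11100101 → 3-byte char #6 = E5 B6 87.
Leading byte 0xE5 = 11100101 matches 1110xxxx → 3-byte sequence.
Byte 1: 0xE5 = 11100101, payload 0101 (4 bits).
Byte 2: 0xB6 = 10110110 (10xxxxxx ✓), payload 110110.
Byte 3: 0x87 = 10000111 (10xxxxxx ✓), payload 000111.
Concatenate: 0101110110000111 = 0x5D87 (16 bits → U+5D87).

U+5D87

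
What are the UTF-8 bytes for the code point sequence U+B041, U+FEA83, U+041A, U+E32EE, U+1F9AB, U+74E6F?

U+B041: 3-byte form → EB 81 81.
U+FEA83: 4-byte form → F3 BE AA 83.
U+041A: 2-byte form → D0 9A.
U+E32EE: 4-byte form → F3 A3 8B AE.
U+1F9AB: 4-byte form → F0 9F A6 AB.
U+74E6F: 4-byte form → F1 B4 B9 AF.
Concatenated (21 bytes): EB 81 81 F3 BE AA 83 D0 9A F3 A3 8B AE F0 9F A6 AB F1 B4 B9 AF.

EB 81 81 F3 BE AA 83 D0 9A F3 A3 8B AE F0 9F A6 AB F1 B4 B9 AF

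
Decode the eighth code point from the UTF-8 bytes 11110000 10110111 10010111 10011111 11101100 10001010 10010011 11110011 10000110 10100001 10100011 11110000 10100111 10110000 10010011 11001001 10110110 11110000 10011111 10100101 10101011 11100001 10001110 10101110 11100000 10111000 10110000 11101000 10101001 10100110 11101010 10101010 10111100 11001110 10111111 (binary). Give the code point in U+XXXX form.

Offset 0: leading byte 0xF0 = 11110000 → 4-byte char #1 = F0 B7 97 9F.
Offset 4: leading byte 0xEC = 11101100 → 3-byte char #2 = EC 8A 93.
Offset 7: leading byte 0xF3 = 11110011 → 4-byte char #3 = F3 86 A1 A3.
Offset 11: leading byte 0xF0 = 11110000 → 4-byte char #4 = F0 A7 B0 93.
Offset 15: leading byte 0xC9 = 11001001 → 2-byte char #5 = C9 B6.
Offset 17: leading byte 0xF0 = 11110000 → 4-byte char #6 = F0 9F A5 AB.
Offset 21: leading byte 0xE1 = 11100001 → 3-byte char #7 = E1 8E AE.
Offset 24: leading byte 0xE0 = 11100000 → 3-byte char #8 = E0 B8 B0.
Leading byte 0xE0 = 11100000 matches 1110xxxx → 3-byte sequence.
Byte 1: 0xE0 = 11100000, payload 0000 (4 bits).
Byte 2: 0xB8 = 10111000 (10xxxxxx ✓), payload 111000.
Byte 3: 0xB0 = 10110000 (10xxxxxx ✓), payload 110000.
Concatenate: 0000111000110000 = 0xE30 (16 bits → U+0E30).

U+0E30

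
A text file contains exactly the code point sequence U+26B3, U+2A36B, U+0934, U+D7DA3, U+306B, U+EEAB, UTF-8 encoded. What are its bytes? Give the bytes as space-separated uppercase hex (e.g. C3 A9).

U+26B3: 3-byte form → E2 9A B3.
U+2A36B: 4-byte form → F0 AA 8D AB.
U+0934: 3-byte form → E0 A4 B4.
U+D7DA3: 4-byte form → F3 97 B6 A3.
U+306B: 3-byte form → E3 81 AB.
U+EEAB: 3-byte form → EE BA AB.
Concatenated (20 bytes): E2 9A B3 F0 AA 8D AB E0 A4 B4 F3 97 B6 A3 E3 81 AB EE BA AB.

E2 9A B3 F0 AA 8D AB E0 A4 B4 F3 97 B6 A3 E3 81 AB EE BA AB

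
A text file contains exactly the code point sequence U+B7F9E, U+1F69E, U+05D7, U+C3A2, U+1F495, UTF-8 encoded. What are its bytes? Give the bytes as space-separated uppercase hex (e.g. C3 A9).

U+B7F9E: 4-byte form → F2 B7 BE 9E.
U+1F69E: 4-byte form → F0 9F 9A 9E.
U+05D7: 2-byte form → D7 97.
U+C3A2: 3-byte form → EC 8E A2.
U+1F495: 4-byte form → F0 9F 92 95.
Concatenated (17 bytes): F2 B7 BE 9E F0 9F 9A 9E D7 97 EC 8E A2 F0 9F 92 95.

F2 B7 BE 9E F0 9F 9A 9E D7 97 EC 8E A2 F0 9F 92 95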